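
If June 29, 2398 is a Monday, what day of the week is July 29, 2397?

Tuesday

Count forward from the earlier date (July 29, 2397) to the later (June 29, 2398):
July 2397: 31 − 29 = 2 days remain.
Then 10 full months totalling 304 days.
June 1–29, 2398: 29 days.
Residual: 335 days.
Total: 335 days.
335 mod 7 = 6, so 6 days before Monday is Tuesday.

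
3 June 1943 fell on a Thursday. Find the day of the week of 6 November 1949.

June 3, 1943 → June 3, 1944: 366 days (1944 is a leap year).
June 3, 1944 → June 3, 1945: 365 days.
June 3, 1945 → June 3, 1946: 365 days.
June 3, 1946 → June 3, 1947: 365 days.
June 3, 1947 → June 3, 1948: 366 days (1948 is a leap year).
June 3, 1948 → June 3, 1949: 365 days.
June 1949: 30 − 3 = 27 days remain.
Then July (31), August (31), September (30), October (31): 31 + 31 + 30 + 31 = 123 days.
November 1–6, 1949: 6 days.
Residual: 156 days.
Total: 2348 days.
2348 mod 7 = 3, so 3 days after Thursday is Sunday.

Sunday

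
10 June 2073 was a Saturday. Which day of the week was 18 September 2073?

Monday

June 2073: 30 − 10 = 20 days remain.
Then July (31), August (31): 31 + 31 = 62 days.
September 1–18, 2073: 18 days.
Total: 20 + 62 + 18 = 100 days.
100 mod 7 = 2, so 2 days after Saturday is Monday.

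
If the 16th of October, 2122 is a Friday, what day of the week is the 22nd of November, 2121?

Saturday

Count forward from the earlier date (November 22, 2121) to the later (October 16, 2122):
Day-of-year of November 22, 2121: 326.
Day-of-year of October 16, 2122: 289.
2121 has 365 days, so 365 − 326 = 39 days remain in 2121.
Total: 39 + 289 = 328 days.
328 mod 7 = 6, so 6 days before Friday is Saturday.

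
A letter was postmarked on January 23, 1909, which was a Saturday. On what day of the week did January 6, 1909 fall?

Wednesday

Count forward from the earlier date (January 6, 1909) to the later (January 23, 1909):
Within January 1909: 23 − 6 = 17 days.
17 mod 7 = 3, so 3 days before Saturday is Wednesday.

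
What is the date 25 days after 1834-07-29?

1834-08-23

Count 25 days after July 29, 1834:
July 1834: 31 − 29 = 2 days remain.
August 1–23, 1834: 23 days.
Total: 2 + 23 = 25 days.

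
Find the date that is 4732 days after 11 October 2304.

25 September 2317

Count 4732 days after October 11, 2304:
From October 11, 2304 to October 11, 2316: 12 years, of which 3 contain a Feb 29 — 9×365 + 3×366 = 4383 days.
October 2316: 31 − 11 = 20 days remain.
Then 10 full months totalling 304 days.
September 1–25, 2317: 25 days.
Residual: 349 days.
Total: 4732 days.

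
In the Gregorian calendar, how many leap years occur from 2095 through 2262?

40

Years divisible by 4: 2096, 2100, …, 2260 — 42 in all.
Of these, 2100, 2200 are divisible by 100 but not 400, so not leap.
Leap years: 42 − 2 = 40.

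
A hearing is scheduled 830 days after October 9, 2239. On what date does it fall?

January 16, 2242

Count 830 days after October 9, 2239:
Day-of-year of October 9, 2239: 282.
Day-of-year of January 16, 2242: 16.
2239 has 365 days, so 365 − 282 = 83 days remain in 2239.
Full years: 2240: 366; 2241: 365. Sum = 731.
Total: 83 + 731 + 16 = 830 days.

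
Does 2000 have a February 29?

2000 is a leap year (divisible by 400).

Yes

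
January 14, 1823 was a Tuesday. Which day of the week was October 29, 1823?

January 1823: 31 − 14 = 17 days remain.
Then February 1823 (28), March (31), April (30), May (31), June (30), July (31), August (31), September (30): 28 + 31 + 30 + 31 + 30 + 31 + 31 + 30 = 242 days.
October 1–29, 1823: 29 days.
Total: 17 + 242 + 29 = 288 days.
288 mod 7 = 1, so 1 day after Tuesday is Wednesday.

Wednesday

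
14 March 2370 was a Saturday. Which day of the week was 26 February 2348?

Count forward from the earlier date (February 26, 2348) to the later (March 14, 2370):
Day-of-year of February 26, 2348: 57.
Day-of-year of March 14, 2370: 73.
2348 has 366 days, so 366 − 57 = 309 days remain in 2348.
Full years 2349–2369: 16 common + 5 leap = 16×365 + 5×366 = 7670 days.
Total: 309 + 7670 + 73 = 8052 days.
8052 mod 7 = 2, so 2 days before Saturday is Thursday.

Thursday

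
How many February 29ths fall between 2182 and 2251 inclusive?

16

Years divisible by 4: 2184, 2188, …, 2248 — 17 in all.
Of these, 2200 is divisible by 100 but not 400, so not leap.
Leap years: 17 − 1 = 16.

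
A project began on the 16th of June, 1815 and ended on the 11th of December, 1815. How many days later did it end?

June 1815: 30 − 16 = 14 days remain.
Then July (31), August (31), September (30), October (31), November (30): 31 + 31 + 30 + 31 + 30 = 153 days.
December 1–11, 1815: 11 days.
Total: 14 + 153 + 11 = 178 days.

178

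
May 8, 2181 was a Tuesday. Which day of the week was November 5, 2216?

From May 8, 2181 to May 8, 2216: 35 years, of which 8 contain a Feb 29 — 27×365 + 8×366 = 12783 days.
(2200 is not a leap year (divisible by 100 but not 400).)
May 2216: 31 − 8 = 23 days remain.
Then June (30), July (31), August (31), September (30), October (31): 30 + 31 + 31 + 30 + 31 = 153 days.
November 1–5, 2216: 5 days.
Residual: 181 days.
Total: 12964 days.
12964 is a multiple of 7, so November 5, 2216 falls on the same weekday: Tuesday.

Tuesday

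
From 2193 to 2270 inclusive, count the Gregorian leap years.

18

Years divisible by 4: 2196, 2200, …, 2268 — 19 in all.
Of these, 2200 is divisible by 100 but not 400, so not leap.
Leap years: 19 − 1 = 18.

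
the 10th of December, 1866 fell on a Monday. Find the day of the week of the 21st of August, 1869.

Day-of-year of December 10, 1866: 344.
Day-of-year of August 21, 1869: 233.
1866 has 365 days, so 365 − 344 = 21 days remain in 1866.
Full years: 1867: 365; 1868: 366. Sum = 731.
Total: 21 + 731 + 233 = 985 days.
985 mod 7 = 5, so 5 days after Monday is Saturday.

Saturday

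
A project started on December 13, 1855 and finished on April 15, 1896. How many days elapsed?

14734

Day-of-year of December 13, 1855: 347.
Day-of-year of April 15, 1896: 106.
1855 has 365 days, so 365 − 347 = 18 days remain in 1855.
Full years 1856–1895: 30 common + 10 leap = 30×365 + 10×366 = 14610 days.
Total: 18 + 14610 + 106 = 14734 days.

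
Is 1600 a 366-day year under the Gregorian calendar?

Yes

1600 is a leap year (divisible by 400).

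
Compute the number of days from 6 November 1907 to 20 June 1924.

6071

From November 6, 1907 to November 6, 1923: 16 years, of which 4 contain a Feb 29 — 12×365 + 4×366 = 5844 days.
November 1923: 30 − 6 = 24 days remain.
Then December (31), January (31), February 1924 (29), March (31), April (30), May (31): 31 + 31 + 29 + 31 + 30 + 31 = 183 days.
June 1–20, 1924: 20 days.
Residual: 227 days.
Total: 6071 days.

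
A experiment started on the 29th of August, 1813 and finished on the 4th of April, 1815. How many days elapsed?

Day-of-year of August 29, 1813: 241.
Day-of-year of April 4, 1815: 94.
1813 has 365 days, so 365 − 241 = 124 days remain in 1813.
Full years: 1814: 365. Sum = 365.
Total: 124 + 365 + 94 = 583 days.

583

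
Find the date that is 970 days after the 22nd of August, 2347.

the 18th of April, 2350

Count 970 days after August 22, 2347:
August 22, 2347 → August 22, 2348: 366 days (2348 is a leap year).
August 22, 2348 → August 22, 2349: 365 days.
August 2349: 31 − 22 = 9 days remain.
Then September (30), October (31), November (30), December (31), January (31), February 2350 (28), March (31): 30 + 31 + 30 + 31 + 31 + 28 + 31 = 212 days.
April 1–18, 2350: 18 days.
Residual: 239 days.
Total: 970 days.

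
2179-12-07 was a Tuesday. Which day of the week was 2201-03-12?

Thursday

Day-of-year of December 7, 2179: 341.
Day-of-year of March 12, 2201: 71.
2179 has 365 days, so 365 − 341 = 24 days remain in 2179.
Full years 2180–2200: 16 common + 5 leap = 16×365 + 5×366 = 7670 days.
Total: 24 + 7670 + 71 = 7765 days.
7765 mod 7 = 2, so 2 days after Tuesday is Thursday.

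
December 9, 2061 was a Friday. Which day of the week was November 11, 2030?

Count forward from the earlier date (November 11, 2030) to the later (December 9, 2061):
Day-of-year of November 11, 2030: 315.
Day-of-year of December 9, 2061: 343.
2030 has 365 days, so 365 − 315 = 50 days remain in 2030.
Full years 2031–2060: 22 common + 8 leap = 22×365 + 8×366 = 10958 days.
Total: 50 + 10958 + 343 = 11351 days.
11351 mod 7 = 4, so 4 days before Friday is Monday.

Monday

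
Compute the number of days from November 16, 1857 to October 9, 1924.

24433

From November 16, 1857 to November 16, 1923: 66 years, of which 15 contain a Feb 29 — 51×365 + 15×366 = 24105 days.
(1900 is not a leap year (divisible by 100 but not 400).)
November 1923: 30 − 16 = 14 days remain.
Then 10 full months totalling 305 days.
October 1–9, 1924: 9 days.
Residual: 328 days.
Total: 24433 days.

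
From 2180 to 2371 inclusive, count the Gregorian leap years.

Years divisible by 4: 2180, 2184, …, 2368 — 48 in all.
Of these, 2200, 2300 are divisible by 100 but not 400, so not leap.
Leap years: 48 − 2 = 46.

46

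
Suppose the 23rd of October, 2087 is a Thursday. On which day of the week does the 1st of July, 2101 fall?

From October 23, 2087 to October 23, 2100: 13 years, of which 3 contain a Feb 29 — 10×365 + 3×366 = 4748 days.
(2100 is not a leap year (divisible by 100 but not 400).)
October 2100: 31 − 23 = 8 days remain.
Then November (30), December (31), January (31), February 2101 (28), March (31), April (30), May (31), June (30): 30 + 31 + 31 + 28 + 31 + 30 + 31 + 30 = 242 days.
July 1, 2101: 1 day.
Residual: 251 days.
Total: 4999 days.
4999 mod 7 = 1, so 1 day after Thursday is Friday.

Friday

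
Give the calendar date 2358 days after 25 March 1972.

8 September 1978

Count 2358 days after March 25, 1972:
March 25, 1972 → March 25, 1973: 365 days.
March 25, 1973 → March 25, 1974: 365 days.
March 25, 1974 → March 25, 1975: 365 days.
March 25, 1975 → March 25, 1976: 366 days (1976 is a leap year).
March 25, 1976 → March 25, 1977: 365 days.
March 25, 1977 → March 25, 1978: 365 days.
March 1978: 31 − 25 = 6 days remain.
Then April (30), May (31), June (30), July (31), August (31): 30 + 31 + 30 + 31 + 31 = 153 days.
September 1–8, 1978: 8 days.
Residual: 167 days.
Total: 2358 days.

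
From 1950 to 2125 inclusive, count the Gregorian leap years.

Years divisible by 4: 1952, 1956, …, 2124 — 44 in all.
Of these, 2100 is divisible by 100 but not 400, so not leap.
2000 is divisible by 400, so still leap.
Leap years: 44 − 1 = 43.

43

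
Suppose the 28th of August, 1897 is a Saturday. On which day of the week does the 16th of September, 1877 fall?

Sunday

Count forward from the earlier date (September 16, 1877) to the later (August 28, 1897):
Day-of-year of September 16, 1877: 259.
Day-of-year of August 28, 1897: 240.
1877 has 365 days, so 365 − 259 = 106 days remain in 1877.
Full years 1878–1896: 14 common + 5 leap = 14×365 + 5×366 = 6940 days.
Total: 106 + 6940 + 240 = 7286 days.
7286 mod 7 = 6, so 6 days before Saturday is Sunday.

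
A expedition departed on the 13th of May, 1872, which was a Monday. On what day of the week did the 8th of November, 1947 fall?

From May 13, 1872 to May 13, 1947: 75 years, of which 17 contain a Feb 29 — 58×365 + 17×366 = 27392 days.
(1900 is not a leap year (divisible by 100 but not 400).)
May 1947: 31 − 13 = 18 days remain.
Then June (30), July (31), August (31), September (30), October (31): 30 + 31 + 31 + 30 + 31 = 153 days.
November 1–8, 1947: 8 days.
Residual: 179 days.
Total: 27571 days.
27571 mod 7 = 5, so 5 days after Monday is Saturday.

Saturday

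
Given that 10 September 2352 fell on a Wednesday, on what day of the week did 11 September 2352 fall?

Within September 2352: 11 − 10 = 1 day.
1 mod 7 = 1, so 1 day after Wednesday is Thursday.

Thursday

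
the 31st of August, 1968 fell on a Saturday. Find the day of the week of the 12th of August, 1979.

Sunday

From August 31, 1968 to August 31, 1978: 10 years, of which 2 contain a Feb 29 — 8×365 + 2×366 = 3652 days.
August 1978: 31 − 31 = 0 days remain.
Then 11 full months totalling 334 days.
August 1–12, 1979: 12 days.
Residual: 346 days.
Total: 3998 days.
3998 mod 7 = 1, so 1 day after Saturday is Sunday.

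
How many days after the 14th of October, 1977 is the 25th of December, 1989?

From October 14, 1977 to October 14, 1989: 12 years, of which 3 contain a Feb 29 — 9×365 + 3×366 = 4383 days.
October 1989: 31 − 14 = 17 days remain.
Then November (30): 30 days.
December 1–25, 1989: 25 days.
Residual: 72 days.
Total: 4455 days.

4455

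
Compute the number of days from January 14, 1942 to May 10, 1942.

116

January 1942: 31 − 14 = 17 days remain.
Then February 1942 (28), March (31), April (30): 28 + 31 + 30 = 89 days.
May 1–10, 1942: 10 days.
Total: 17 + 89 + 10 = 116 days.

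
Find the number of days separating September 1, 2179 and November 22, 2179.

September 2179: 30 − 1 = 29 days remain.
Then October (31): 31 days.
November 1–22, 2179: 22 days.
Total: 29 + 31 + 22 = 82 days.

82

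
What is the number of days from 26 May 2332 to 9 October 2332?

May 2332: 31 − 26 = 5 days remain.
Then June (30), July (31), August (31), September (30): 30 + 31 + 31 + 30 = 122 days.
October 1–9, 2332: 9 days.
Total: 5 + 122 + 9 = 136 days.

136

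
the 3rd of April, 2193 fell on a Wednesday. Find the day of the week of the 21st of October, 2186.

Saturday

Count forward from the earlier date (October 21, 2186) to the later (April 3, 2193):
October 21, 2186 → October 21, 2187: 365 days.
October 21, 2187 → October 21, 2188: 366 days (2188 is a leap year).
October 21, 2188 → October 21, 2189: 365 days.
October 21, 2189 → October 21, 2190: 365 days.
October 21, 2190 → October 21, 2191: 365 days.
October 21, 2191 → October 21, 2192: 366 days (2192 is a leap year).
October 2192: 31 − 21 = 10 days remain.
Then November (30), December (31), January (31), February 2193 (28), March (31): 30 + 31 + 31 + 28 + 31 = 151 days.
April 1–3, 2193: 3 days.
Residual: 164 days.
Total: 2356 days.
2356 mod 7 = 4, so 4 days before Wednesday is Saturday.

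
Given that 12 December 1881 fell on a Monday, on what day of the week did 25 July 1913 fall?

Day-of-year of December 12, 1881: 346.
Day-of-year of July 25, 1913: 206.
1881 has 365 days, so 365 − 346 = 19 days remain in 1881.
Full years 1882–1912: 24 common + 7 leap = 24×365 + 7×366 = 11322 days.
Total: 19 + 11322 + 206 = 11547 days.
11547 mod 7 = 4, so 4 days after Monday is Friday.

Friday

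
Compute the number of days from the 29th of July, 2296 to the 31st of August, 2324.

Day-of-year of July 29, 2296: 211.
Day-of-year of August 31, 2324: 244.
2296 has 366 days, so 366 − 211 = 155 days remain in 2296.
Full years 2297–2323: 22 common + 5 leap = 22×365 + 5×366 = 9860 days.
Total: 155 + 9860 + 244 = 10259 days.

10259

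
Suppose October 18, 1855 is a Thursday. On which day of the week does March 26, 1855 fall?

Count forward from the earlier date (March 26, 1855) to the later (October 18, 1855):
March 1855: 31 − 26 = 5 days remain.
Then April (30), May (31), June (30), July (31), August (31), September (30): 30 + 31 + 30 + 31 + 31 + 30 = 183 days.
October 1–18, 1855: 18 days.
Total: 5 + 183 + 18 = 206 days.
206 mod 7 = 3, so 3 days before Thursday is Monday.

Monday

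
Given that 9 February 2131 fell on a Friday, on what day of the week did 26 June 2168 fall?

Day-of-year of February 9, 2131: 40.
Day-of-year of June 26, 2168: 178.
2131 has 365 days, so 365 − 40 = 325 days remain in 2131.
Full years 2132–2167: 27 common + 9 leap = 27×365 + 9×366 = 13149 days.
Total: 325 + 13149 + 178 = 13652 days.
13652 mod 7 = 2, so 2 days after Friday is Sunday.

Sunday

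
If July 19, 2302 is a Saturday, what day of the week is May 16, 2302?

Count forward from the earlier date (May 16, 2302) to the later (July 19, 2302):
May 2302: 31 − 16 = 15 days remain.
Then June (30): 30 days.
July 1–19, 2302: 19 days.
Total: 15 + 30 + 19 = 64 days.
64 mod 7 = 1, so 1 day before Saturday is Friday.

Friday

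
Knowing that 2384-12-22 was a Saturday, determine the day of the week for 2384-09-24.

Count forward from the earlier date (September 24, 2384) to the later (December 22, 2384):
September 2384: 30 − 24 = 6 days remain.
Then October (31), November (30): 31 + 30 = 61 days.
December 1–22, 2384: 22 days.
Total: 6 + 61 + 22 = 89 days.
89 mod 7 = 5, so 5 days before Saturday is Monday.

Monday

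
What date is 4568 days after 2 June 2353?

4 December 2365

Count 4568 days after June 2, 2353:
From June 2, 2353 to June 2, 2365: 12 years, of which 3 contain a Feb 29 — 9×365 + 3×366 = 4383 days.
June 2365: 30 − 2 = 28 days remain.
Then July (31), August (31), September (30), October (31), November (30): 31 + 31 + 30 + 31 + 30 = 153 days.
December 1–4, 2365: 4 days.
Residual: 185 days.
Total: 4568 days.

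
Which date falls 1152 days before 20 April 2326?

23 February 2323

Count 1152 days before April 20, 2326:
Day-of-year of February 23, 2323: 54.
Day-of-year of April 20, 2326: 110.
2323 has 365 days, so 365 − 54 = 311 days remain in 2323.
Full years: 2324: 366; 2325: 365. Sum = 731.
Total: 311 + 731 + 110 = 1152 days.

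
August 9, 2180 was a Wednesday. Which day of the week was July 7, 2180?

Friday

Count forward from the earlier date (July 7, 2180) to the later (August 9, 2180):
July 2180: 31 − 7 = 24 days remain.
August 1–9, 2180: 9 days.
Total: 24 + 9 = 33 days.
33 mod 7 = 5, so 5 days before Wednesday is Friday.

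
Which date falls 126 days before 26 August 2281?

22 April 2281

Count 126 days before August 26, 2281:
April 2281: 30 − 22 = 8 days remain.
Then May (31), June (30), July (31): 31 + 30 + 31 = 92 days.
August 1–26, 2281: 26 days.
Total: 8 + 92 + 26 = 126 days.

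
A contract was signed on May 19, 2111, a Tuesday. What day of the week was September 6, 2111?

Sunday

May 2111: 31 − 19 = 12 days remain.
Then June (30), July (31), August (31): 30 + 31 + 31 = 92 days.
September 1–6, 2111: 6 days.
Total: 12 + 92 + 6 = 110 days.
110 mod 7 = 5, so 5 days after Tuesday is Sunday.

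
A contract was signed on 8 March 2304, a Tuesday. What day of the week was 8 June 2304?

Wednesday

March 2304: 31 − 8 = 23 days remain.
Then April (30), May (31): 30 + 31 = 61 days.
June 1–8, 2304: 8 days.
Total: 23 + 61 + 8 = 92 days.
92 mod 7 = 1, so 1 day after Tuesday is Wednesday.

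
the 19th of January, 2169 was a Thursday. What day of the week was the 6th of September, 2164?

Thursday

Count forward from the earlier date (September 6, 2164) to the later (January 19, 2169):
Day-of-year of September 6, 2164: 250.
Day-of-year of January 19, 2169: 19.
2164 has 366 days, so 366 − 250 = 116 days remain in 2164.
Full years: 2165: 365; 2166: 365; 2167: 365; 2168: 366. Sum = 1461.
Total: 116 + 1461 + 19 = 1596 days.
1596 is a multiple of 7, so the 6th of September, 2164 falls on the same weekday: Thursday.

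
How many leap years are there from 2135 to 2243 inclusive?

26

Years divisible by 4: 2136, 2140, …, 2240 — 27 in all.
Of these, 2200 is divisible by 100 but not 400, so not leap.
Leap years: 27 − 1 = 26.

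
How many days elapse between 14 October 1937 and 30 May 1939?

593

Day-of-year of October 14, 1937: 287.
Day-of-year of May 30, 1939: 150.
1937 has 365 days, so 365 − 287 = 78 days remain in 1937.
Full years: 1938: 365. Sum = 365.
Total: 78 + 365 + 150 = 593 days.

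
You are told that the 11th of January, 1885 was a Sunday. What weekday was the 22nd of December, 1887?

Day-of-year of January 11, 1885: 11.
Day-of-year of December 22, 1887: 356.
1885 has 365 days, so 365 − 11 = 354 days remain in 1885.
Full years: 1886: 365. Sum = 365.
Total: 354 + 365 + 356 = 1075 days.
1075 mod 7 = 4, so 4 days after Sunday is Thursday.

Thursday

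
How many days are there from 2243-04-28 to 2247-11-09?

Day-of-year of April 28, 2243: 118.
Day-of-year of November 9, 2247: 313.
2243 has 365 days, so 365 − 118 = 247 days remain in 2243.
Full years: 2244: 366; 2245: 365; 2246: 365. Sum = 1096.
Total: 247 + 1096 + 313 = 1656 days.

1656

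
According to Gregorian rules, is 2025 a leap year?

No

2025 is not a leap year.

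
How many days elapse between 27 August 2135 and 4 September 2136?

374

August 27, 2135 → August 27, 2136: 366 days (2136 is a leap year).
August 2136: 31 − 27 = 4 days remain.
September 1–4, 2136: 4 days.
Residual: 8 days.
Total: 374 days.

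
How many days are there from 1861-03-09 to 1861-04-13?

March 1861: 31 − 9 = 22 days remain.
April 1–13, 1861: 13 days.
Total: 22 + 13 = 35 days.

35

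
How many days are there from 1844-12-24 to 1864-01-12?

6958

Day-of-year of December 24, 1844: 359.
Day-of-year of January 12, 1864: 12.
1844 has 366 days, so 366 − 359 = 7 days remain in 1844.
Full years 1845–1863: 15 common + 4 leap = 15×365 + 4×366 = 6939 days.
Total: 7 + 6939 + 12 = 6958 days.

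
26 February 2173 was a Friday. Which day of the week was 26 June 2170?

Count forward from the earlier date (June 26, 2170) to the later (February 26, 2173):
Day-of-year of June 26, 2170: 177.
Day-of-year of February 26, 2173: 57.
2170 has 365 days, so 365 − 177 = 188 days remain in 2170.
Full years: 2171: 365; 2172: 366. Sum = 731.
Total: 188 + 731 + 57 = 976 days.
976 mod 7 = 3, so 3 days before Friday is Tuesday.

Tuesday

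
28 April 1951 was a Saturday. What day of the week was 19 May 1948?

Wednesday

Count forward from the earlier date (May 19, 1948) to the later (April 28, 1951):
May 19, 1948 → May 19, 1949: 365 days.
May 19, 1949 → May 19, 1950: 365 days.
May 1950: 31 − 19 = 12 days remain.
Then 10 full months totalling 304 days.
April 1–28, 1951: 28 days.
Residual: 344 days.
Total: 1074 days.
1074 mod 7 = 3, so 3 days before Saturday is Wednesday.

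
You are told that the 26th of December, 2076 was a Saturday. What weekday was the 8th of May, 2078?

Sunday

Day-of-year of December 26, 2076: 361.
Day-of-year of May 8, 2078: 128.
2076 has 366 days, so 366 − 361 = 5 days remain in 2076.
Full years: 2077: 365. Sum = 365.
Total: 5 + 365 + 128 = 498 days.
498 mod 7 = 1, so 1 day after Saturday is Sunday.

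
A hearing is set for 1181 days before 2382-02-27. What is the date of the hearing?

2378-12-04

Count 1181 days before February 27, 2382:
December 4, 2378 → December 4, 2379: 365 days.
December 4, 2379 → December 4, 2380: 366 days (2380 is a leap year).
December 4, 2380 → December 4, 2381: 365 days.
December 2381: 31 − 4 = 27 days remain.
Then January (31): 31 days.
February 1–27, 2382: 27 days (2382 is not a leap year).
Residual: 85 days.
Total: 1181 days.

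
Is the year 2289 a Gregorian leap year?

No

2289 is not a leap year.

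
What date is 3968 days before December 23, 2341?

February 11, 2331

Count 3968 days before December 23, 2341:
Day-of-year of February 11, 2331: 42.
Day-of-year of December 23, 2341: 357.
2331 has 365 days, so 365 − 42 = 323 days remain in 2331.
Full years 2332–2340: 6 common + 3 leap = 6×365 + 3×366 = 3288 days.
Total: 323 + 3288 + 357 = 3968 days.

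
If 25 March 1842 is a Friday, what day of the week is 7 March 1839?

Count forward from the earlier date (March 7, 1839) to the later (March 25, 1842):
Day-of-year of March 7, 1839: 66.
Day-of-year of March 25, 1842: 84.
1839 has 365 days, so 365 − 66 = 299 days remain in 1839.
Full years: 1840: 366; 1841: 365. Sum = 731.
Total: 299 + 731 + 84 = 1114 days.
1114 mod 7 = 1, so 1 day before Friday is Thursday.

Thursday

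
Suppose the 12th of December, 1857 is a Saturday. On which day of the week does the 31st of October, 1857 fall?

Saturday

Count forward from the earlier date (October 31, 1857) to the later (December 12, 1857):
October 1857: 31 − 31 = 0 days remain.
Then November (30): 30 days.
December 1–12, 1857: 12 days.
Total: 0 + 30 + 12 = 42 days.
42 is a multiple of 7, so the 31st of October, 1857 falls on the same weekday: Saturday.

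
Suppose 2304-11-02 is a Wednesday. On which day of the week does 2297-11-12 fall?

Count forward from the earlier date (November 12, 2297) to the later (November 2, 2304):
Day-of-year of November 12, 2297: 316.
Day-of-year of November 2, 2304: 307.
2297 has 365 days, so 365 − 316 = 49 days remain in 2297.
Full years: 2298: 365; 2299: 365; 2300: 365; 2301: 365; 2302: 365; 2303: 365. Sum = 2190.
Total: 49 + 2190 + 307 = 2546 days.
2546 mod 7 = 5, so 5 days before Wednesday is Friday.

Friday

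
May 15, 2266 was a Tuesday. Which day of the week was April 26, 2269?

Monday

May 15, 2266 → May 15, 2267: 365 days.
May 15, 2267 → May 15, 2268: 366 days (2268 is a leap year).
May 2268: 31 − 15 = 16 days remain.
Then 10 full months totalling 304 days.
April 1–26, 2269: 26 days.
Residual: 346 days.
Total: 1077 days.
1077 mod 7 = 6, so 6 days after Tuesday is Monday.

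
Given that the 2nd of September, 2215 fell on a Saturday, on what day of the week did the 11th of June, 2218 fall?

Day-of-year of September 2, 2215: 245.
Day-of-year of June 11, 2218: 162.
2215 has 365 days, so 365 − 245 = 120 days remain in 2215.
Full years: 2216: 366; 2217: 365. Sum = 731.
Total: 120 + 731 + 162 = 1013 days.
1013 mod 7 = 5, so 5 days after Saturday is Thursday.

Thursday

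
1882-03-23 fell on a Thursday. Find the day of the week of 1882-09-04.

Monday

March 1882: 31 − 23 = 8 days remain.
Then April (30), May (31), June (30), July (31), August (31): 30 + 31 + 30 + 31 + 31 = 153 days.
September 1–4, 1882: 4 days.
Total: 8 + 153 + 4 = 165 days.
165 mod 7 = 4, so 4 days after Thursday is Monday.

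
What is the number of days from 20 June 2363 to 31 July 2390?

9903

From June 20, 2363 to June 20, 2390: 27 years, of which 7 contain a Feb 29 — 20×365 + 7×366 = 9862 days.
June 2390: 30 − 20 = 10 days remain.
July 1–31, 2390: 31 days.
Residual: 41 days.
Total: 9903 days.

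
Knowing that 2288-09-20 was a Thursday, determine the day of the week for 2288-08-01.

Count forward from the earlier date (August 1, 2288) to the later (September 20, 2288):
August 2288: 31 − 1 = 30 days remain.
September 1–20, 2288: 20 days.
Total: 30 + 20 = 50 days.
50 mod 7 = 1, so 1 day before Thursday is Wednesday.

Wednesday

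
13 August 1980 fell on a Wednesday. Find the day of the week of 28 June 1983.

Day-of-year of August 13, 1980: 226.
Day-of-year of June 28, 1983: 179.
1980 has 366 days, so 366 − 226 = 140 days remain in 1980.
Full years: 1981: 365; 1982: 365. Sum = 730.
Total: 140 + 730 + 179 = 1049 days.
1049 mod 7 = 6, so 6 days after Wednesday is Tuesday.

Tuesday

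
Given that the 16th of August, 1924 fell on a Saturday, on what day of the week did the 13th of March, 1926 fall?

Saturday

Day-of-year of August 16, 1924: 229.
Day-of-year of March 13, 1926: 72.
1924 has 366 days, so 366 − 229 = 137 days remain in 1924.
Full years: 1925: 365. Sum = 365.
Total: 137 + 365 + 72 = 574 days.
574 is a multiple of 7, so the 13th of March, 1926 falls on the same weekday: Saturday.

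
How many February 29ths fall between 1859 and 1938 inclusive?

19

Years divisible by 4: 1860, 1864, …, 1936 — 20 in all.
Of these, 1900 is divisible by 100 but not 400, so not leap.
Leap years: 20 − 1 = 19.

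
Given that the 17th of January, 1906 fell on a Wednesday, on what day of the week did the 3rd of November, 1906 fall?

Saturday

January 1906: 31 − 17 = 14 days remain.
Then 9 full months totalling 273 days.
November 1–3, 1906: 3 days.
Total: 14 + 273 + 3 = 290 days.
290 mod 7 = 3, so 3 days after Wednesday is Saturday.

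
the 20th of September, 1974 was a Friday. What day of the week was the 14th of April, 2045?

Friday

Day-of-year of September 20, 1974: 263.
Day-of-year of April 14, 2045: 104.
1974 has 365 days, so 365 − 263 = 102 days remain in 1974.
Full years 1975–2044: 52 common + 18 leap = 52×365 + 18×366 = 25568 days.
Total: 102 + 25568 + 104 = 25774 days.
25774 is a multiple of 7, so the 14th of April, 2045 falls on the same weekday: Friday.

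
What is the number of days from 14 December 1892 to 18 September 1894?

643

December 1892: 31 − 14 = 17 days remain.
Then 20 full months totalling 608 days.
September 1–18, 1894: 18 days.
Total: 17 + 608 + 18 = 643 days.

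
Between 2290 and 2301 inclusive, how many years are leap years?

Years divisible by 4 in [2290, 2301]: 2292, 2296, 2300.
Of these, 2300 is divisible by 100 but not 400, so not leap.
Leap years: 3 − 1 = 2.

2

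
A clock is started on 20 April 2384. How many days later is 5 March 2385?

April 2384: 30 − 20 = 10 days remain.
Then 10 full months totalling 304 days.
March 1–5, 2385: 5 days.
Residual: 319 days.
Total: 319 days.

319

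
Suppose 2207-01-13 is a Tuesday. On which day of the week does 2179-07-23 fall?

Count forward from the earlier date (July 23, 2179) to the later (January 13, 2207):
Day-of-year of July 23, 2179: 204.
Day-of-year of January 13, 2207: 13.
2179 has 365 days, so 365 − 204 = 161 days remain in 2179.
Full years 2180–2206: 21 common + 6 leap = 21×365 + 6×366 = 9861 days.
Total: 161 + 9861 + 13 = 10035 days.
10035 mod 7 = 4, so 4 days before Tuesday is Friday.

Friday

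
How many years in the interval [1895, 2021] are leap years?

Years divisible by 4: 1896, 1900, …, 2020 — 32 in all.
Of these, 1900 is divisible by 100 but not 400, so not leap.
2000 is divisible by 400, so still leap.
Leap years: 32 − 1 = 31.

31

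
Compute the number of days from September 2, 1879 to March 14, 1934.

19916

From September 2, 1879 to September 2, 1933: 54 years, of which 13 contain a Feb 29 — 41×365 + 13×366 = 19723 days.
(1900 is not a leap year (divisible by 100 but not 400).)
September 1933: 30 − 2 = 28 days remain.
Then October (31), November (30), December (31), January (31), February 1934 (28): 31 + 30 + 31 + 31 + 28 = 151 days.
March 1–14, 1934: 14 days.
Residual: 193 days.
Total: 19916 days.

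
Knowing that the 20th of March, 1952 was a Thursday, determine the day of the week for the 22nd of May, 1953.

Friday

Day-of-year of March 20, 1952: 80.
Day-of-year of May 22, 1953: 142.
1952 has 366 days, so 366 − 80 = 286 days remain in 1952.
Total: 286 + 142 = 428 days.
428 mod 7 = 1, so 1 day after Thursday is Friday.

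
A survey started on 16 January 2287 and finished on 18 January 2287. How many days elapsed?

Within January 2287: 18 − 16 = 2 days.

2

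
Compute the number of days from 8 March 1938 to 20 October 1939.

591

March 8, 1938 → March 8, 1939: 365 days.
March 1939: 31 − 8 = 23 days remain.
Then April (30), May (31), June (30), July (31), August (31), September (30): 30 + 31 + 30 + 31 + 31 + 30 = 183 days.
October 1–20, 1939: 20 days.
Residual: 226 days.
Total: 591 days.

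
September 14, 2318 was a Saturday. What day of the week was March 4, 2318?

Count forward from the earlier date (March 4, 2318) to the later (September 14, 2318):
March 2318: 31 − 4 = 27 days remain.
Then April (30), May (31), June (30), July (31), August (31): 30 + 31 + 30 + 31 + 31 = 153 days.
September 1–14, 2318: 14 days.
Total: 27 + 153 + 14 = 194 days.
194 mod 7 = 5, so 5 days before Saturday is Monday.

Monday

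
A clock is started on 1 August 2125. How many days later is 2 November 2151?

9589

Day-of-year of August 1, 2125: 213.
Day-of-year of November 2, 2151: 306.
2125 has 365 days, so 365 − 213 = 152 days remain in 2125.
Full years 2126–2150: 19 common + 6 leap = 19×365 + 6×366 = 9131 days.
Total: 152 + 9131 + 306 = 9589 days.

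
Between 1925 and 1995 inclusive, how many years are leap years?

Years divisible by 4: 1928, 1932, …, 1992 — 17 in all.
No century exceptions apply. Count: 17.

17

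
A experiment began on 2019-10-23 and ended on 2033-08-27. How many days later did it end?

Day-of-year of October 23, 2019: 296.
Day-of-year of August 27, 2033: 239.
2019 has 365 days, so 365 − 296 = 69 days remain in 2019.
Full years 2020–2032: 9 common + 4 leap = 9×365 + 4×366 = 4749 days.
Total: 69 + 4749 + 239 = 5057 days.

5057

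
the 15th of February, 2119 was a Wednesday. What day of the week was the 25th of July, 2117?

Count forward from the earlier date (July 25, 2117) to the later (February 15, 2119):
July 25, 2117 → July 25, 2118: 365 days.
July 2118: 31 − 25 = 6 days remain.
Then August (31), September (30), October (31), November (30), December (31), January (31): 31 + 30 + 31 + 30 + 31 + 31 = 184 days.
February 1–15, 2119: 15 days (2119 is not a leap year).
Residual: 205 days.
Total: 570 days.
570 mod 7 = 3, so 3 days before Wednesday is Sunday.

Sunday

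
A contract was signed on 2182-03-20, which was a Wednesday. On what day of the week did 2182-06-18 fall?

March 2182: 31 − 20 = 11 days remain.
Then April (30), May (31): 30 + 31 = 61 days.
June 1–18, 2182: 18 days.
Total: 11 + 61 + 18 = 90 days.
90 mod 7 = 6, so 6 days after Wednesday is Tuesday.

Tuesday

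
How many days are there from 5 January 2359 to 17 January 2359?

Within January 2359: 17 − 5 = 12 days.

12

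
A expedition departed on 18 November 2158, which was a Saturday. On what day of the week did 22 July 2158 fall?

Count forward from the earlier date (July 22, 2158) to the later (November 18, 2158):
July 2158: 31 − 22 = 9 days remain.
Then August (31), September (30), October (31): 31 + 30 + 31 = 92 days.
November 1–18, 2158: 18 days.
Total: 9 + 92 + 18 = 119 days.
119 is a multiple of 7, so 22 July 2158 falls on the same weekday: Saturday.

Saturday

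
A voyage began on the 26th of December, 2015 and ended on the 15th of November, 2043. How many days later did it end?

10186

From December 26, 2015 to December 26, 2042: 27 years, of which 7 contain a Feb 29 — 20×365 + 7×366 = 9862 days.
December 2042: 31 − 26 = 5 days remain.
Then 10 full months totalling 304 days.
November 1–15, 2043: 15 days.
Residual: 324 days.
Total: 10186 days.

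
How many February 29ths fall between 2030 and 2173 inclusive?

Years divisible by 4: 2032, 2036, …, 2172 — 36 in all.
Of these, 2100 is divisible by 100 but not 400, so not leap.
Leap years: 36 − 1 = 35.

35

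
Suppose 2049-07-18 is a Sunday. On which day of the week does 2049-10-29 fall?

July 2049: 31 − 18 = 13 days remain.
Then August (31), September (30): 31 + 30 = 61 days.
October 1–29, 2049: 29 days.
Total: 13 + 61 + 29 = 103 days.
103 mod 7 = 5, so 5 days after Sunday is Friday.

Friday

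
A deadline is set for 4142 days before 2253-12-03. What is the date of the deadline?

2242-08-01

Count 4142 days before December 3, 2253:
From August 1, 2242 to August 1, 2253: 11 years, of which 3 contain a Feb 29 — 8×365 + 3×366 = 4018 days.
August 2253: 31 − 1 = 30 days remain.
Then September (30), October (31), November (30): 30 + 31 + 30 = 91 days.
December 1–3, 2253: 3 days.
Residual: 124 days.
Total: 4142 days.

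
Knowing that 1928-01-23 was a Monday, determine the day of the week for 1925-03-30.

Count forward from the earlier date (March 30, 1925) to the later (January 23, 1928):
March 30, 1925 → March 30, 1926: 365 days.
March 30, 1926 → March 30, 1927: 365 days.
March 1927: 31 − 30 = 1 day remains.
Then 9 full months totalling 275 days.
January 1–23, 1928: 23 days.
Residual: 299 days.
Total: 1029 days.
1029 is a multiple of 7, so 1925-03-30 falls on the same weekday: Monday.

Monday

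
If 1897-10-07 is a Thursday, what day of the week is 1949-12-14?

Day-of-year of October 7, 1897: 280.
Day-of-year of December 14, 1949: 348.
1897 has 365 days, so 365 − 280 = 85 days remain in 1897.
Full years 1898–1948: 39 common + 12 leap = 39×365 + 12×366 = 18627 days.
Total: 85 + 18627 + 348 = 19060 days.
19060 mod 7 = 6, so 6 days after Thursday is Wednesday.

Wednesday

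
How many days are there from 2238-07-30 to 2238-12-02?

July 2238: 31 − 30 = 1 day remains.
Then August (31), September (30), October (31), November (30): 31 + 30 + 31 + 30 = 122 days.
December 1–2, 2238: 2 days.
Total: 1 + 122 + 2 = 125 days.

125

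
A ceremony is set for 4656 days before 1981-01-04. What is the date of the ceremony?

1968-04-06

Count 4656 days before January 4, 1981:
From April 6, 1968 to April 6, 1980: 12 years, of which 3 contain a Feb 29 — 9×365 + 3×366 = 4383 days.
April 1980: 30 − 6 = 24 days remain.
Then May (31), June (30), July (31), August (31), September (30), October (31), November (30), December (31): 31 + 30 + 31 + 31 + 30 + 31 + 30 + 31 = 245 days.
January 1–4, 1981: 4 days.
Residual: 273 days.
Total: 4656 days.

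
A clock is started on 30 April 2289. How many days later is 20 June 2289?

51

April 2289: 30 − 30 = 0 days remain.
Then May (31): 31 days.
June 1–20, 2289: 20 days.
Total: 0 + 31 + 20 = 51 days.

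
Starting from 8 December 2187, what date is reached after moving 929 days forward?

24 June 2190

Count 929 days after December 8, 2187:
Day-of-year of December 8, 2187: 342.
Day-of-year of June 24, 2190: 175.
2187 has 365 days, so 365 − 342 = 23 days remain in 2187.
Full years: 2188: 366; 2189: 365. Sum = 731.
Total: 23 + 731 + 175 = 929 days.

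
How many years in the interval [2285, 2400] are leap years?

Years divisible by 4: 2288, 2292, …, 2400 — 29 in all.
Of these, 2300 is divisible by 100 but not 400, so not leap.
2400 is divisible by 400, so still leap.
Leap years: 29 − 1 = 28.

28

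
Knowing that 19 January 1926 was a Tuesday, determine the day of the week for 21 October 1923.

Sunday

Count forward from the earlier date (October 21, 1923) to the later (January 19, 1926):
Day-of-year of October 21, 1923: 294.
Day-of-year of January 19, 1926: 19.
1923 has 365 days, so 365 − 294 = 71 days remain in 1923.
Full years: 1924: 366; 1925: 365. Sum = 731.
Total: 71 + 731 + 19 = 821 days.
821 mod 7 = 2, so 2 days before Tuesday is Sunday.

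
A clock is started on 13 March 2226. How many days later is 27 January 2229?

March 13, 2226 → March 13, 2227: 365 days.
March 13, 2227 → March 13, 2228: 366 days (2228 is a leap year).
March 2228: 31 − 13 = 18 days remain.
Then 9 full months totalling 275 days.
January 1–27, 2229: 27 days.
Residual: 320 days.
Total: 1051 days.

1051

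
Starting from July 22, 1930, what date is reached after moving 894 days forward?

January 1, 1933

Count 894 days after July 22, 1930:
July 22, 1930 → July 22, 1931: 365 days.
July 22, 1931 → July 22, 1932: 366 days (1932 is a leap year).
July 1932: 31 − 22 = 9 days remain.
Then August (31), September (30), October (31), November (30), December (31): 31 + 30 + 31 + 30 + 31 = 153 days.
January 1, 1933: 1 day.
Residual: 163 days.
Total: 894 days.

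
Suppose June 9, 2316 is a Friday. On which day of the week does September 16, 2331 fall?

Wednesday

Day-of-year of June 9, 2316: 161.
Day-of-year of September 16, 2331: 259.
2316 has 366 days, so 366 − 161 = 205 days remain in 2316.
Full years 2317–2330: 11 common + 3 leap = 11×365 + 3×366 = 5113 days.
Total: 205 + 5113 + 259 = 5577 days.
5577 mod 7 = 5, so 5 days after Friday is Wednesday.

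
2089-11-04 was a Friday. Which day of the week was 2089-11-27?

Within November 2089: 27 − 4 = 23 days.
23 mod 7 = 2, so 2 days after Friday is Sunday.

Sunday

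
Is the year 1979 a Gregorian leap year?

No

1979 is not a leap year.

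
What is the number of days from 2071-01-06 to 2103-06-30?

Day-of-year of January 6, 2071: 6.
Day-of-year of June 30, 2103: 181.
2071 has 365 days, so 365 − 6 = 359 days remain in 2071.
Full years 2072–2102: 24 common + 7 leap = 24×365 + 7×366 = 11322 days.
Total: 359 + 11322 + 181 = 11862 days.

11862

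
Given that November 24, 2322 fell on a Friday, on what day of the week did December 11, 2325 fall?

Day-of-year of November 24, 2322: 328.
Day-of-year of December 11, 2325: 345.
2322 has 365 days, so 365 − 328 = 37 days remain in 2322.
Full years: 2323: 365; 2324: 366. Sum = 731.
Total: 37 + 731 + 345 = 1113 days.
1113 is a multiple of 7, so December 11, 2325 falls on the same weekday: Friday.

Friday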